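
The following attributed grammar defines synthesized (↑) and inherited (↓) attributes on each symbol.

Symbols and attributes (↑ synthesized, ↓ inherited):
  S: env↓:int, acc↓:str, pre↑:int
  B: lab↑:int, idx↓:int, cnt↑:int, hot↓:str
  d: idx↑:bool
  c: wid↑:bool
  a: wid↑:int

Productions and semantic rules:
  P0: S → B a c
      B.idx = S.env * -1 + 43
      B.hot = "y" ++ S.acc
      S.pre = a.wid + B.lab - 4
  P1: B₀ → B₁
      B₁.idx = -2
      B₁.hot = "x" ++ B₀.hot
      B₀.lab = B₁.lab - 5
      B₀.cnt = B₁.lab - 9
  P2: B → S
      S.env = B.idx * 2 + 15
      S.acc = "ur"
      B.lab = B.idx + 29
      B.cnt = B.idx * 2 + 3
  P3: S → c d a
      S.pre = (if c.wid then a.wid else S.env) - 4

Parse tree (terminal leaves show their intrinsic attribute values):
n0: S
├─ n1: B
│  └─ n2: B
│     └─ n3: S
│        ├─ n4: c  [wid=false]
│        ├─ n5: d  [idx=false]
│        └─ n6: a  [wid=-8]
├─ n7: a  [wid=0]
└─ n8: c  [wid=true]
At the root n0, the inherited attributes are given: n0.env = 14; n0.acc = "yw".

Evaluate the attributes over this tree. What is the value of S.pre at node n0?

1. n0.env = 14  [given at root]
2. n0.acc = "yw"  [given at root]
3. n1.idx = 29  [S.env * -1 + 43]
4. n1.hot = "yyw"  ["y" ++ S.acc]
5. n2.idx = -2  [-2]
6. n2.hot = "xyyw"  ["x" ++ B₀.hot]
7. n3.env = 11  [B.idx * 2 + 15]
8. n3.acc = "ur"  ["ur"]
9. n4.wid = false  [terminal]
10. n5.idx = false  [terminal]
11. n6.wid = -8  [terminal]
12. n3.pre = 7  [(if c.wid then a.wid else S.env) - 4]
13. n2.lab = 27  [B.idx + 29]
14. n2.cnt = -1  [B.idx * 2 + 3]
15. n1.lab = 22  [B₁.lab - 5]
16. n1.cnt = 18  [B₁.lab - 9]
17. n7.wid = 0  [terminal]
18. n8.wid = true  [terminal]
19. n0.pre = 18  [a.wid + B.lab - 4]

18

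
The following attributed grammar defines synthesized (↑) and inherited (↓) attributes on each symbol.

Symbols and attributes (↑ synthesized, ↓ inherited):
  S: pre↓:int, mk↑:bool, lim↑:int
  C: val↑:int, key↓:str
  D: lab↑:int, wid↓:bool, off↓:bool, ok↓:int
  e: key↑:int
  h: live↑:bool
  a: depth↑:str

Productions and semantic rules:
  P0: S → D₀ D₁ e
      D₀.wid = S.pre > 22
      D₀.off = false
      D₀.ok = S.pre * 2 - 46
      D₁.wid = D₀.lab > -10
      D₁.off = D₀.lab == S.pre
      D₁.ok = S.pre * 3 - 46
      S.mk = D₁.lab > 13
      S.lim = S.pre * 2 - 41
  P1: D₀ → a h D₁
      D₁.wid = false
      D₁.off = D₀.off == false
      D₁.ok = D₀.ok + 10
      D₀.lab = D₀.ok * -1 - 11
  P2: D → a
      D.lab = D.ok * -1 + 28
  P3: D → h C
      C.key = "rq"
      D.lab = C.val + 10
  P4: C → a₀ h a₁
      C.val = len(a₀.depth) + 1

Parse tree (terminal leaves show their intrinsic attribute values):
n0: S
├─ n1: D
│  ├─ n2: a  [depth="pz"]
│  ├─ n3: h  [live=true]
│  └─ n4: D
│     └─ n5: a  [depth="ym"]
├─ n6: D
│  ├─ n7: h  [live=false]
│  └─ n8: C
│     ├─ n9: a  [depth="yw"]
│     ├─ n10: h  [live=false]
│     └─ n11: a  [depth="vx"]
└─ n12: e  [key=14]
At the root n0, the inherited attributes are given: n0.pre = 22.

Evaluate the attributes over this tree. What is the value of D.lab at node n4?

20

1. n0.pre = 22  [given at root]
2. n1.wid = false  [S.pre > 22]
3. n1.off = false  [false]
4. n1.ok = -2  [S.pre * 2 - 46]
5. n2.depth = "pz"  [terminal]
6. n3.live = true  [terminal]
7. n4.wid = false  [false]
8. n4.off = true  [D₀.off == false]
9. n4.ok = 8  [D₀.ok + 10]
10. n5.depth = "ym"  [terminal]
11. n4.lab = 20  [D.ok * -1 + 28]
12. n1.lab = -9  [D₀.ok * -1 - 11]
13. n6.wid = true  [D₀.lab > -10]
14. n6.off = false  [D₀.lab == S.pre]
15. n6.ok = 20  [S.pre * 3 - 46]
16. n7.live = false  [terminal]
17. n8.key = "rq"  ["rq"]
18. n9.depth = "yw"  [terminal]
19. n10.live = false  [terminal]
20. n11.depth = "vx"  [terminal]
21. n8.val = 3  [len(a₀.depth) + 1]
22. n6.lab = 13  [C.val + 10]
23. n12.key = 14  [terminal]
24. n0.mk = false  [D₁.lab > 13]
25. n0.lim = 3  [S.pre * 2 - 41]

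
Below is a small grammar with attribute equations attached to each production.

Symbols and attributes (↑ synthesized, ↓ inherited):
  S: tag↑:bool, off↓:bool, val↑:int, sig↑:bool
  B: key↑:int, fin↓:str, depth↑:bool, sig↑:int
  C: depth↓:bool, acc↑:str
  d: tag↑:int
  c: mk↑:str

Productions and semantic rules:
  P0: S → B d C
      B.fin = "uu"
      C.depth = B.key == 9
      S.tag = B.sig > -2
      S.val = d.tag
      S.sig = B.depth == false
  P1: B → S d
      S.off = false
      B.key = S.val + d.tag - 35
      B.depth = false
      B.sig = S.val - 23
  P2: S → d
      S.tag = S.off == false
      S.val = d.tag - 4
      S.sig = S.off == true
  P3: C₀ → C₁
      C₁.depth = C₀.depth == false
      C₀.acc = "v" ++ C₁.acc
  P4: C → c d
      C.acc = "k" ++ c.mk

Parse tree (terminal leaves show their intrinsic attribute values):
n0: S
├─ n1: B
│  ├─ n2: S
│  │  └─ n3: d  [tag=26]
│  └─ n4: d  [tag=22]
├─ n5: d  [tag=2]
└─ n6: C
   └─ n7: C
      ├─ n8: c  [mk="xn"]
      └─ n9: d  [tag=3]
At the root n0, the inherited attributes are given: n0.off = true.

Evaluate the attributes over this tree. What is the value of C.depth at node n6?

1. n0.off = true  [given at root]
2. n1.fin = "uu"  ["uu"]
3. n2.off = false  [false]
4. n3.tag = 26  [terminal]
5. n2.tag = true  [S.off == false]
6. n2.val = 22  [d.tag - 4]
7. n2.sig = false  [S.off == true]
8. n4.tag = 22  [terminal]
9. n1.key = 9  [S.val + d.tag - 35]
10. n1.depth = false  [false]
11. n1.sig = -1  [S.val - 23]
12. n5.tag = 2  [terminal]
13. n6.depth = true  [B.key == 9]
14. n7.depth = false  [C₀.depth == false]
15. n8.mk = "xn"  [terminal]
16. n9.tag = 3  [terminal]
17. n7.acc = "kxn"  ["k" ++ c.mk]
18. n6.acc = "vkxn"  ["v" ++ C₁.acc]
19. n0.tag = true  [B.sig > -2]
20. n0.val = 2  [d.tag]
21. n0.sig = true  [B.depth == false]

true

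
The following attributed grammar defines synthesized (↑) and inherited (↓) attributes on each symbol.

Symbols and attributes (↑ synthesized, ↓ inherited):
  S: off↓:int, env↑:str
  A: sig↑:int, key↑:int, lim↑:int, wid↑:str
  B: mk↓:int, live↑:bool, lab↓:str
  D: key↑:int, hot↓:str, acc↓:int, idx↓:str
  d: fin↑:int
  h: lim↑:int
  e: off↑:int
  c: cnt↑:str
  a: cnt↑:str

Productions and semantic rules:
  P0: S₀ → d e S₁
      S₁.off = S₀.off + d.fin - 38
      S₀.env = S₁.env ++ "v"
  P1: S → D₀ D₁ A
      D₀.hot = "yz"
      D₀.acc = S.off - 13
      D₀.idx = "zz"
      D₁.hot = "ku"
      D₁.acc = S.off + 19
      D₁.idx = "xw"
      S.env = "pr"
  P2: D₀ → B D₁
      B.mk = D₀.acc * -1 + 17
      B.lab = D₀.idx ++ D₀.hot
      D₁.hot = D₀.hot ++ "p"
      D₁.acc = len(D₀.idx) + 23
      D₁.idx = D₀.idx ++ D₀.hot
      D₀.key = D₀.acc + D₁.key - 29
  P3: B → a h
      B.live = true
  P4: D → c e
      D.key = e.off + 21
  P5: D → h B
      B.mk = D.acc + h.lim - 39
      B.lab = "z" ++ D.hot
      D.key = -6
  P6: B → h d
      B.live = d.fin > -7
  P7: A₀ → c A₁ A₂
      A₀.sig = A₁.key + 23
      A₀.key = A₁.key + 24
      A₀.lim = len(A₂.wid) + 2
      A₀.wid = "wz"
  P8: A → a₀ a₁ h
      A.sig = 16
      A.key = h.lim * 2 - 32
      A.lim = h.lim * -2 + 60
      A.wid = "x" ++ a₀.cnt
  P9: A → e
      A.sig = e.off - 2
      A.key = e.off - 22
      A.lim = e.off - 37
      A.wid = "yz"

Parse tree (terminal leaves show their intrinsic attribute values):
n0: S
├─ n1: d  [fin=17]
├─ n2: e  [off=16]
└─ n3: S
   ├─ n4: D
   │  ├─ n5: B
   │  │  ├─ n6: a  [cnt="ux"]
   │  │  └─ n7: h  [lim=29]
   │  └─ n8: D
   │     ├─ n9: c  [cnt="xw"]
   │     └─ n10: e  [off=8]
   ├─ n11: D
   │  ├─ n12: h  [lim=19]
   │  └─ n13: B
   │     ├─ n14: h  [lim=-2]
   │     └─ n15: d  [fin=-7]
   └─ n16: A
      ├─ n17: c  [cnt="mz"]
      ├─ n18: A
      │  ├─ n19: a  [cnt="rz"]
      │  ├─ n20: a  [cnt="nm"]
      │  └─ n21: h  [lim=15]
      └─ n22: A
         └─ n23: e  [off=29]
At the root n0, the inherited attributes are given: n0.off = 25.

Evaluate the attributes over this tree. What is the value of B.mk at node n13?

1. n0.off = 25  [given at root]
2. n1.fin = 17  [terminal]
3. n2.off = 16  [terminal]
4. n3.off = 4  [S₀.off + d.fin - 38]
5. n4.hot = "yz"  ["yz"]
6. n4.acc = -9  [S.off - 13]
7. n4.idx = "zz"  ["zz"]
8. n5.mk = 26  [D₀.acc * -1 + 17]
9. n5.lab = "zzyz"  [D₀.idx ++ D₀.hot]
10. n6.cnt = "ux"  [terminal]
11. n7.lim = 29  [terminal]
12. n5.live = true  [true]
13. n8.hot = "yzp"  [D₀.hot ++ "p"]
14. n8.acc = 25  [len(D₀.idx) + 23]
15. n8.idx = "zzyz"  [D₀.idx ++ D₀.hot]
16. n9.cnt = "xw"  [terminal]
17. n10.off = 8  [terminal]
18. n8.key = 29  [e.off + 21]
19. n4.key = -9  [D₀.acc + D₁.key - 29]
20. n11.hot = "ku"  ["ku"]
21. n11.acc = 23  [S.off + 19]
22. n11.idx = "xw"  ["xw"]
23. n12.lim = 19  [terminal]
24. n13.mk = 3  [D.acc + h.lim - 39]
25. n13.lab = "zku"  ["z" ++ D.hot]
26. n14.lim = -2  [terminal]
27. n15.fin = -7  [terminal]
28. n13.live = false  [d.fin > -7]
29. n11.key = -6  [-6]
30. n17.cnt = "mz"  [terminal]
31. n19.cnt = "rz"  [terminal]
32. n20.cnt = "nm"  [terminal]
33. n21.lim = 15  [terminal]
34. n18.sig = 16  [16]
35. n18.key = -2  [h.lim * 2 - 32]
36. n18.lim = 30  [h.lim * -2 + 60]
37. n18.wid = "xrz"  ["x" ++ a₀.cnt]
38. n23.off = 29  [terminal]
39. n22.sig = 27  [e.off - 2]
40. n22.key = 7  [e.off - 22]
41. n22.lim = -8  [e.off - 37]
42. n22.wid = "yz"  ["yz"]
43. n16.sig = 21  [A₁.key + 23]
44. n16.key = 22  [A₁.key + 24]
45. n16.lim = 4  [len(A₂.wid) + 2]
46. n16.wid = "wz"  ["wz"]
47. n3.env = "pr"  ["pr"]
48. n0.env = "prv"  [S₁.env ++ "v"]

3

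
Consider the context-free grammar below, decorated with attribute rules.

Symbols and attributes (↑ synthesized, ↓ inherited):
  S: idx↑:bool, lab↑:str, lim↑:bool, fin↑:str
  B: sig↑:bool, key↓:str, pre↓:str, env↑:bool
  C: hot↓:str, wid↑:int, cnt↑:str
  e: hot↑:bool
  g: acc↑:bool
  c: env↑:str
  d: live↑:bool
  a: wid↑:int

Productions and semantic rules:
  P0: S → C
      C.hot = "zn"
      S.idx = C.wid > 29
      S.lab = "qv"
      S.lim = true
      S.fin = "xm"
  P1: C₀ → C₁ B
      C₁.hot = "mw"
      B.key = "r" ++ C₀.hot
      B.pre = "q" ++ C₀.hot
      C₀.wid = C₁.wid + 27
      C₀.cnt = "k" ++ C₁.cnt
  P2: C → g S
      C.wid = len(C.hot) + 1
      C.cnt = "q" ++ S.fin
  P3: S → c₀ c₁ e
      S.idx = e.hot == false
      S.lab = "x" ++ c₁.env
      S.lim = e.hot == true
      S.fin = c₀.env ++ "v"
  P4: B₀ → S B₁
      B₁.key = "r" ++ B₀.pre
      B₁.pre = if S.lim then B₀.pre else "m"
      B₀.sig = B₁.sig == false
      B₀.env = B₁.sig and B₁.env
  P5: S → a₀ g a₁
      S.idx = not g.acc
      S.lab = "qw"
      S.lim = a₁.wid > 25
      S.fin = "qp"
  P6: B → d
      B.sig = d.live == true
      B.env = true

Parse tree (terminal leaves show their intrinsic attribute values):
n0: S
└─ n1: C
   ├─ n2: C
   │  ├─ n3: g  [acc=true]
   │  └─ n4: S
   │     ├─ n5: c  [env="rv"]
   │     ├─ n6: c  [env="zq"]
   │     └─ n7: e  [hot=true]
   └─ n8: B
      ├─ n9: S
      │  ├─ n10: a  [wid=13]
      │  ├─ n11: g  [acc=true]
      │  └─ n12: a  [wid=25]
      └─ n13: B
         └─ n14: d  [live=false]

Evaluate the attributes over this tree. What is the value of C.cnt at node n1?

"kqrvv"

1. n1.hot = "zn"  ["zn"]
2. n2.hot = "mw"  ["mw"]
3. n3.acc = true  [terminal]
4. n5.env = "rv"  [terminal]
5. n6.env = "zq"  [terminal]
6. n7.hot = true  [terminal]
7. n4.idx = false  [e.hot == false]
8. n4.lab = "xzq"  ["x" ++ c₁.env]
9. n4.lim = true  [e.hot == true]
10. n4.fin = "rvv"  [c₀.env ++ "v"]
11. n2.wid = 3  [len(C.hot) + 1]
12. n2.cnt = "qrvv"  ["q" ++ S.fin]
13. n8.key = "rzn"  ["r" ++ C₀.hot]
14. n8.pre = "qzn"  ["q" ++ C₀.hot]
15. n10.wid = 13  [terminal]
16. n11.acc = true  [terminal]
17. n12.wid = 25  [terminal]
18. n9.idx = false  [not g.acc]
19. n9.lab = "qw"  ["qw"]
20. n9.lim = false  [a₁.wid > 25]
21. n9.fin = "qp"  ["qp"]
22. n13.key = "rqzn"  ["r" ++ B₀.pre]
23. n13.pre = "m"  [if S.lim then B₀.pre else "m"]
24. n14.live = false  [terminal]
25. n13.sig = false  [d.live == true]
26. n13.env = true  [true]
27. n8.sig = true  [B₁.sig == false]
28. n8.env = false  [B₁.sig and B₁.env]
29. n1.wid = 30  [C₁.wid + 27]
30. n1.cnt = "kqrvv"  ["k" ++ C₁.cnt]
31. n0.idx = true  [C.wid > 29]
32. n0.lab = "qv"  ["qv"]
33. n0.lim = true  [true]
34. n0.fin = "xm"  ["xm"]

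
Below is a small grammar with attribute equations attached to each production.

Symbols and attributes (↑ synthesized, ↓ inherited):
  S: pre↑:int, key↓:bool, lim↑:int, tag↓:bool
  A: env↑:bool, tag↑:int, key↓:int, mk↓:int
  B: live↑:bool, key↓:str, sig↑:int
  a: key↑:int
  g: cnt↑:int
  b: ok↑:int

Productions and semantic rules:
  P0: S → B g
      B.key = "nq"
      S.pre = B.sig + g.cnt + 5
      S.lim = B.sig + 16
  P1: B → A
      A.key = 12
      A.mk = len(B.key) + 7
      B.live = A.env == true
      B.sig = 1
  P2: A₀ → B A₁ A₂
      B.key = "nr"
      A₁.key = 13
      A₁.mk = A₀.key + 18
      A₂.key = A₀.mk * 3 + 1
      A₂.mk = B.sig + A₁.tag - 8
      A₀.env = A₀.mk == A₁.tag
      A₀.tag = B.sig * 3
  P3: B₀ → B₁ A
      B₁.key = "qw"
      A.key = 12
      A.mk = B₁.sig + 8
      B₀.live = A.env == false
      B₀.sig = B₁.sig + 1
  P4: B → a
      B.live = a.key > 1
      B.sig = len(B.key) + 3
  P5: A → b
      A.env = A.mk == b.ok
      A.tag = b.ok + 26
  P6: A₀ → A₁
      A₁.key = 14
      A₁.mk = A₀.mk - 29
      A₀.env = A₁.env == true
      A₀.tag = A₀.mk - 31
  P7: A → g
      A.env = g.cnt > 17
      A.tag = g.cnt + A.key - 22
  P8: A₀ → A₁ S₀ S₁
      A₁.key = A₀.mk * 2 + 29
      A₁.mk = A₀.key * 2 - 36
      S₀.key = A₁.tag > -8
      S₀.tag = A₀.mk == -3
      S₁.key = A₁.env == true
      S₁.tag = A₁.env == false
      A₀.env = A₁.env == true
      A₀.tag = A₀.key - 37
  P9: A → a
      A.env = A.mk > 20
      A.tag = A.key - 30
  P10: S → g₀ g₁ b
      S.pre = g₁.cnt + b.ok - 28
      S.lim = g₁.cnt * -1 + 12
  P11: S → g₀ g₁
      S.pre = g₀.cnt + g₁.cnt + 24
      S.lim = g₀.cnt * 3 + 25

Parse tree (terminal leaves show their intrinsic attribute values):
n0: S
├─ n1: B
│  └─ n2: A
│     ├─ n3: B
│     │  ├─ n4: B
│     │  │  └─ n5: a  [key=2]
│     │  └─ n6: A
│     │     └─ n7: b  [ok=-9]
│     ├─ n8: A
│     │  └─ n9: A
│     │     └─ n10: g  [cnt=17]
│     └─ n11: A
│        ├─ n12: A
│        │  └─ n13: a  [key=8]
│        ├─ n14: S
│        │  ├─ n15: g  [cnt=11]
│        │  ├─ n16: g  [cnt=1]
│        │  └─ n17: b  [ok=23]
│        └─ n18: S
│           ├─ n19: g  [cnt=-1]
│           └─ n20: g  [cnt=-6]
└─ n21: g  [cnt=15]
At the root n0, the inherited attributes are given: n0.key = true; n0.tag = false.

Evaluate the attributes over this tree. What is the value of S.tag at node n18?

1. n0.key = true  [given at root]
2. n0.tag = false  [given at root]
3. n1.key = "nq"  ["nq"]
4. n2.key = 12  [12]
5. n2.mk = 9  [len(B.key) + 7]
6. n3.key = "nr"  ["nr"]
7. n4.key = "qw"  ["qw"]
8. n5.key = 2  [terminal]
9. n4.live = true  [a.key > 1]
10. n4.sig = 5  [len(B.key) + 3]
11. n6.key = 12  [12]
12. n6.mk = 13  [B₁.sig + 8]
13. n7.ok = -9  [terminal]
14. n6.env = false  [A.mk == b.ok]
15. n6.tag = 17  [b.ok + 26]
16. n3.live = true  [A.env == false]
17. n3.sig = 6  [B₁.sig + 1]
18. n8.key = 13  [13]
19. n8.mk = 30  [A₀.key + 18]
20. n9.key = 14  [14]
21. n9.mk = 1  [A₀.mk - 29]
22. n10.cnt = 17  [terminal]
23. n9.env = false  [g.cnt > 17]
24. n9.tag = 9  [g.cnt + A.key - 22]
25. n8.env = false  [A₁.env == true]
26. n8.tag = -1  [A₀.mk - 31]
27. n11.key = 28  [A₀.mk * 3 + 1]
28. n11.mk = -3  [B.sig + A₁.tag - 8]
29. n12.key = 23  [A₀.mk * 2 + 29]
30. n12.mk = 20  [A₀.key * 2 - 36]
31. n13.key = 8  [terminal]
32. n12.env = false  [A.mk > 20]
33. n12.tag = -7  [A.key - 30]
34. n14.key = true  [A₁.tag > -8]
35. n14.tag = true  [A₀.mk == -3]
36. n15.cnt = 11  [terminal]
37. n16.cnt = 1  [terminal]
38. n17.ok = 23  [terminal]
39. n14.pre = -4  [g₁.cnt + b.ok - 28]
40. n14.lim = 11  [g₁.cnt * -1 + 12]
41. n18.key = false  [A₁.env == true]
42. n18.tag = true  [A₁.env == false]
43. n19.cnt = -1  [terminal]
44. n20.cnt = -6  [terminal]
45. n18.pre = 17  [g₀.cnt + g₁.cnt + 24]
46. n18.lim = 22  [g₀.cnt * 3 + 25]
47. n11.env = false  [A₁.env == true]
48. n11.tag = -9  [A₀.key - 37]
49. n2.env = false  [A₀.mk == A₁.tag]
50. n2.tag = 18  [B.sig * 3]
51. n1.live = false  [A.env == true]
52. n1.sig = 1  [1]
53. n21.cnt = 15  [terminal]
54. n0.pre = 21  [B.sig + g.cnt + 5]
55. n0.lim = 17  [B.sig + 16]

true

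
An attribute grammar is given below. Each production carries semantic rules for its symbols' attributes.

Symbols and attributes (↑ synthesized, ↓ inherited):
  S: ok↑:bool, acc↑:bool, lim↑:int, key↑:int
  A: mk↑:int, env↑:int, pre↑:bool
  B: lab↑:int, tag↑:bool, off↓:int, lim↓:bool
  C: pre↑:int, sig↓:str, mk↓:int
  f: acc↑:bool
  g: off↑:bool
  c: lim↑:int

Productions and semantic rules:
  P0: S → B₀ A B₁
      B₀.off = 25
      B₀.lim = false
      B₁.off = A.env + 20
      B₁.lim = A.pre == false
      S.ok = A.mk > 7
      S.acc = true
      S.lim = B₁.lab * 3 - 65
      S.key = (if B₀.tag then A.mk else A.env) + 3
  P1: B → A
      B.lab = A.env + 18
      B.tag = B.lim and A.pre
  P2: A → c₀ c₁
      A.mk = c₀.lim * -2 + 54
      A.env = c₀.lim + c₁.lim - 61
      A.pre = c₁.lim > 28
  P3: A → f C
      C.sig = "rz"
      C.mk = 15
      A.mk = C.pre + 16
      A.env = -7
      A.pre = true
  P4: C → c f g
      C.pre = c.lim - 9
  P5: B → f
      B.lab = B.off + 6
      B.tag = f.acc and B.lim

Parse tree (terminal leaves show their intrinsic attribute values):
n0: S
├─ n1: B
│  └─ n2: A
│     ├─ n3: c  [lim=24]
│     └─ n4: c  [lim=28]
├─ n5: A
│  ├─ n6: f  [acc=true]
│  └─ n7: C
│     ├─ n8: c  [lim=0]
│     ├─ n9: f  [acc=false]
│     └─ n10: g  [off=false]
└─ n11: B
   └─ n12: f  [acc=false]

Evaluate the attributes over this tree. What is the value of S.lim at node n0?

1. n1.off = 25  [25]
2. n1.lim = false  [false]
3. n3.lim = 24  [terminal]
4. n4.lim = 28  [terminal]
5. n2.mk = 6  [c₀.lim * -2 + 54]
6. n2.env = -9  [c₀.lim + c₁.lim - 61]
7. n2.pre = false  [c₁.lim > 28]
8. n1.lab = 9  [A.env + 18]
9. n1.tag = false  [B.lim and A.pre]
10. n6.acc = true  [terminal]
11. n7.sig = "rz"  ["rz"]
12. n7.mk = 15  [15]
13. n8.lim = 0  [terminal]
14. n9.acc = false  [terminal]
15. n10.off = false  [terminal]
16. n7.pre = -9  [c.lim - 9]
17. n5.mk = 7  [C.pre + 16]
18. n5.env = -7  [-7]
19. n5.pre = true  [true]
20. n11.off = 13  [A.env + 20]
21. n11.lim = false  [A.pre == false]
22. n12.acc = false  [terminal]
23. n11.lab = 19  [B.off + 6]
24. n11.tag = false  [f.acc and B.lim]
25. n0.ok = false  [A.mk > 7]
26. n0.acc = true  [true]
27. n0.lim = -8  [B₁.lab * 3 - 65]
28. n0.key = -4  [(if B₀.tag then A.mk else A.env) + 3]

-8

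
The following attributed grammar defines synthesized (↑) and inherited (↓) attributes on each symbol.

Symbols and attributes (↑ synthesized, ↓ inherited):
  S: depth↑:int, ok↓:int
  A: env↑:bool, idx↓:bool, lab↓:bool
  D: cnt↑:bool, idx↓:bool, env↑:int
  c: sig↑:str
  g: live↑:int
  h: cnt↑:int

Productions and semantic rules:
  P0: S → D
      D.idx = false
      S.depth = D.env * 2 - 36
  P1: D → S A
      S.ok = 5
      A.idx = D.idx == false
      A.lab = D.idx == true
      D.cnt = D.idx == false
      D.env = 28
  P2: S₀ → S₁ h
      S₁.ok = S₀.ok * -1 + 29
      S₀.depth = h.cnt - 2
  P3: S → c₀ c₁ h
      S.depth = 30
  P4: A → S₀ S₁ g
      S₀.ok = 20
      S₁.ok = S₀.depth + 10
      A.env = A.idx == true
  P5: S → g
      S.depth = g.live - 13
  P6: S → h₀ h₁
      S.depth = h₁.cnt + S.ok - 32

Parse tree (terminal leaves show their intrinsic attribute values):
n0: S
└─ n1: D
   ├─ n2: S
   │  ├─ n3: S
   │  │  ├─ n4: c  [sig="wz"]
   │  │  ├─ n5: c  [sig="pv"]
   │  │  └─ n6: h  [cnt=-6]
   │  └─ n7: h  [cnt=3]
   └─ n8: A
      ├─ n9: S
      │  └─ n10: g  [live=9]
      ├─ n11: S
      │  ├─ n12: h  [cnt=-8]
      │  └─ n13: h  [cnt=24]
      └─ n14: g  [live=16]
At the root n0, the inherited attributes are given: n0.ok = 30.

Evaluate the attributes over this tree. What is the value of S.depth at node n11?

1. n0.ok = 30  [given at root]
2. n1.idx = false  [false]
3. n2.ok = 5  [5]
4. n3.ok = 24  [S₀.ok * -1 + 29]
5. n4.sig = "wz"  [terminal]
6. n5.sig = "pv"  [terminal]
7. n6.cnt = -6  [terminal]
8. n3.depth = 30  [30]
9. n7.cnt = 3  [terminal]
10. n2.depth = 1  [h.cnt - 2]
11. n8.idx = true  [D.idx == false]
12. n8.lab = false  [D.idx == true]
13. n9.ok = 20  [20]
14. n10.live = 9  [terminal]
15. n9.depth = -4  [g.live - 13]
16. n11.ok = 6  [S₀.depth + 10]
17. n12.cnt = -8  [terminal]
18. n13.cnt = 24  [terminal]
19. n11.depth = -2  [h₁.cnt + S.ok - 32]
20. n14.live = 16  [terminal]
21. n8.env = true  [A.idx == true]
22. n1.cnt = true  [D.idx == false]
23. n1.env = 28  [28]
24. n0.depth = 20  [D.env * 2 - 36]

-2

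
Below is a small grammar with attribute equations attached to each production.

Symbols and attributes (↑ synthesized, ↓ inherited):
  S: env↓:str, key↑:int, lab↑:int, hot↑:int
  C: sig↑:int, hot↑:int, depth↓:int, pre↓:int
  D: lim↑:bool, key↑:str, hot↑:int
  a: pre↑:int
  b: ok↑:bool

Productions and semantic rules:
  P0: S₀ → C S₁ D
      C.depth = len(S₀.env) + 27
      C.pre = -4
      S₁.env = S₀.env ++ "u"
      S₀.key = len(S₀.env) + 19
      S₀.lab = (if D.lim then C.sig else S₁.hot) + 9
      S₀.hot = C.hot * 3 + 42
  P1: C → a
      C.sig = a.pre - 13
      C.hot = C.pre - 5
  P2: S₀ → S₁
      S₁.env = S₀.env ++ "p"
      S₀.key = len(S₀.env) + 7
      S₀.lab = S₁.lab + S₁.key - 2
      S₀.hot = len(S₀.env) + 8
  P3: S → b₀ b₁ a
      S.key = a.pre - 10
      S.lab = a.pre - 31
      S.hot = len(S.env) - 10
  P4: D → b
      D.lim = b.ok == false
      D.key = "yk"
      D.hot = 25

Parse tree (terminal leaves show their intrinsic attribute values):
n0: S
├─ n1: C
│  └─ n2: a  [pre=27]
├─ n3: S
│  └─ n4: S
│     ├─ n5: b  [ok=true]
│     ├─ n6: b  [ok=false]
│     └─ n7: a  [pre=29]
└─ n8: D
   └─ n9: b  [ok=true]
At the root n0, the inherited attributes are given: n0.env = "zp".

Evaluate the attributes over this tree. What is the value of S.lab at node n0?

20

1. n0.env = "zp"  [given at root]
2. n1.depth = 29  [len(S₀.env) + 27]
3. n1.pre = -4  [-4]
4. n2.pre = 27  [terminal]
5. n1.sig = 14  [a.pre - 13]
6. n1.hot = -9  [C.pre - 5]
7. n3.env = "zpu"  [S₀.env ++ "u"]
8. n4.env = "zpup"  [S₀.env ++ "p"]
9. n5.ok = true  [terminal]
10. n6.ok = false  [terminal]
11. n7.pre = 29  [terminal]
12. n4.key = 19  [a.pre - 10]
13. n4.lab = -2  [a.pre - 31]
14. n4.hot = -6  [len(S.env) - 10]
15. n3.key = 10  [len(S₀.env) + 7]
16. n3.lab = 15  [S₁.lab + S₁.key - 2]
17. n3.hot = 11  [len(S₀.env) + 8]
18. n9.ok = true  [terminal]
19. n8.lim = false  [b.ok == false]
20. n8.key = "yk"  ["yk"]
21. n8.hot = 25  [25]
22. n0.key = 21  [len(S₀.env) + 19]
23. n0.lab = 20  [(if D.lim then C.sig else S₁.hot) + 9]
24. n0.hot = 15  [C.hot * 3 + 42]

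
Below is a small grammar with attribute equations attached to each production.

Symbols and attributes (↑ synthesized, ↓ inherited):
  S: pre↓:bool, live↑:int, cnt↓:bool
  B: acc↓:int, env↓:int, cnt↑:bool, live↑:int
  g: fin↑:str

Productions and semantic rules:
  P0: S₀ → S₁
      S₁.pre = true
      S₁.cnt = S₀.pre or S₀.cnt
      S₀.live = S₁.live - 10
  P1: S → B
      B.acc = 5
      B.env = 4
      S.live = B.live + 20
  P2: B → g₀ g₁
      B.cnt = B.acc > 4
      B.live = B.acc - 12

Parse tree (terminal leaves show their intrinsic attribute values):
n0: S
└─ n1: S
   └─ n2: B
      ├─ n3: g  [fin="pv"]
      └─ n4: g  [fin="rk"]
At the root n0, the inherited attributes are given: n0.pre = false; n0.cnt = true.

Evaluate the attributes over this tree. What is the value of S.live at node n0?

1. n0.pre = false  [given at root]
2. n0.cnt = true  [given at root]
3. n1.pre = true  [true]
4. n1.cnt = true  [S₀.pre or S₀.cnt]
5. n2.acc = 5  [5]
6. n2.env = 4  [4]
7. n3.fin = "pv"  [terminal]
8. n4.fin = "rk"  [terminal]
9. n2.cnt = true  [B.acc > 4]
10. n2.live = -7  [B.acc - 12]
11. n1.live = 13  [B.live + 20]
12. n0.live = 3  [S₁.live - 10]

3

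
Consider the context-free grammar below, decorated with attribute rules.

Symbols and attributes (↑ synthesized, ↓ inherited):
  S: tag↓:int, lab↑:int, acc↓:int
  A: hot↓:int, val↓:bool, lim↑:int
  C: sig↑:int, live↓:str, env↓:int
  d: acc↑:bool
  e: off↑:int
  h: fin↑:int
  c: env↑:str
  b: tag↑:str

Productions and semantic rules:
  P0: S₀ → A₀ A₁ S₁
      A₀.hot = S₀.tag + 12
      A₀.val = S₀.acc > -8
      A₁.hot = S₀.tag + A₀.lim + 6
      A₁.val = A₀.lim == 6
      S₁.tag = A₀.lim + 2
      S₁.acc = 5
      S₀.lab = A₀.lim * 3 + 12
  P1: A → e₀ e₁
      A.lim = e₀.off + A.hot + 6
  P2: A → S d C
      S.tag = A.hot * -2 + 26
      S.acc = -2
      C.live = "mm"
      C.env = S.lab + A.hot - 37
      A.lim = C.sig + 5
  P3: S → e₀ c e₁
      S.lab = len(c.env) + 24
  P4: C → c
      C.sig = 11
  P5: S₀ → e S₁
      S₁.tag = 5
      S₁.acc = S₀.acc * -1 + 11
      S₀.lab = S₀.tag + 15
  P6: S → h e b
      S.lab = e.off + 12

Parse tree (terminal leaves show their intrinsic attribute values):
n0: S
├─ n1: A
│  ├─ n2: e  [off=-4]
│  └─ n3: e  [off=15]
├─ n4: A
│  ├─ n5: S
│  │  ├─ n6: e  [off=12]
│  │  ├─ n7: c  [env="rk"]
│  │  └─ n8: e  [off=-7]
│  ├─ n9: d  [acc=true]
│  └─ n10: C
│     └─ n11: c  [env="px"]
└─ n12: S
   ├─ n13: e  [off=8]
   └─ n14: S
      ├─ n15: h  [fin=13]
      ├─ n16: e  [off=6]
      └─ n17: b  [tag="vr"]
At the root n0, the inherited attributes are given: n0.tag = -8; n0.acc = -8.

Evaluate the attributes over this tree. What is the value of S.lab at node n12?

1. n0.tag = -8  [given at root]
2. n0.acc = -8  [given at root]
3. n1.hot = 4  [S₀.tag + 12]
4. n1.val = false  [S₀.acc > -8]
5. n2.off = -4  [terminal]
6. n3.off = 15  [terminal]
7. n1.lim = 6  [e₀.off + A.hot + 6]
8. n4.hot = 4  [S₀.tag + A₀.lim + 6]
9. n4.val = true  [A₀.lim == 6]
10. n5.tag = 18  [A.hot * -2 + 26]
11. n5.acc = -2  [-2]
12. n6.off = 12  [terminal]
13. n7.env = "rk"  [terminal]
14. n8.off = -7  [terminal]
15. n5.lab = 26  [len(c.env) + 24]
16. n9.acc = true  [terminal]
17. n10.live = "mm"  ["mm"]
18. n10.env = -7  [S.lab + A.hot - 37]
19. n11.env = "px"  [terminal]
20. n10.sig = 11  [11]
21. n4.lim = 16  [C.sig + 5]
22. n12.tag = 8  [A₀.lim + 2]
23. n12.acc = 5  [5]
24. n13.off = 8  [terminal]
25. n14.tag = 5  [5]
26. n14.acc = 6  [S₀.acc * -1 + 11]
27. n15.fin = 13  [terminal]
28. n16.off = 6  [terminal]
29. n17.tag = "vr"  [terminal]
30. n14.lab = 18  [e.off + 12]
31. n12.lab = 23  [S₀.tag + 15]
32. n0.lab = 30  [A₀.lim * 3 + 12]

23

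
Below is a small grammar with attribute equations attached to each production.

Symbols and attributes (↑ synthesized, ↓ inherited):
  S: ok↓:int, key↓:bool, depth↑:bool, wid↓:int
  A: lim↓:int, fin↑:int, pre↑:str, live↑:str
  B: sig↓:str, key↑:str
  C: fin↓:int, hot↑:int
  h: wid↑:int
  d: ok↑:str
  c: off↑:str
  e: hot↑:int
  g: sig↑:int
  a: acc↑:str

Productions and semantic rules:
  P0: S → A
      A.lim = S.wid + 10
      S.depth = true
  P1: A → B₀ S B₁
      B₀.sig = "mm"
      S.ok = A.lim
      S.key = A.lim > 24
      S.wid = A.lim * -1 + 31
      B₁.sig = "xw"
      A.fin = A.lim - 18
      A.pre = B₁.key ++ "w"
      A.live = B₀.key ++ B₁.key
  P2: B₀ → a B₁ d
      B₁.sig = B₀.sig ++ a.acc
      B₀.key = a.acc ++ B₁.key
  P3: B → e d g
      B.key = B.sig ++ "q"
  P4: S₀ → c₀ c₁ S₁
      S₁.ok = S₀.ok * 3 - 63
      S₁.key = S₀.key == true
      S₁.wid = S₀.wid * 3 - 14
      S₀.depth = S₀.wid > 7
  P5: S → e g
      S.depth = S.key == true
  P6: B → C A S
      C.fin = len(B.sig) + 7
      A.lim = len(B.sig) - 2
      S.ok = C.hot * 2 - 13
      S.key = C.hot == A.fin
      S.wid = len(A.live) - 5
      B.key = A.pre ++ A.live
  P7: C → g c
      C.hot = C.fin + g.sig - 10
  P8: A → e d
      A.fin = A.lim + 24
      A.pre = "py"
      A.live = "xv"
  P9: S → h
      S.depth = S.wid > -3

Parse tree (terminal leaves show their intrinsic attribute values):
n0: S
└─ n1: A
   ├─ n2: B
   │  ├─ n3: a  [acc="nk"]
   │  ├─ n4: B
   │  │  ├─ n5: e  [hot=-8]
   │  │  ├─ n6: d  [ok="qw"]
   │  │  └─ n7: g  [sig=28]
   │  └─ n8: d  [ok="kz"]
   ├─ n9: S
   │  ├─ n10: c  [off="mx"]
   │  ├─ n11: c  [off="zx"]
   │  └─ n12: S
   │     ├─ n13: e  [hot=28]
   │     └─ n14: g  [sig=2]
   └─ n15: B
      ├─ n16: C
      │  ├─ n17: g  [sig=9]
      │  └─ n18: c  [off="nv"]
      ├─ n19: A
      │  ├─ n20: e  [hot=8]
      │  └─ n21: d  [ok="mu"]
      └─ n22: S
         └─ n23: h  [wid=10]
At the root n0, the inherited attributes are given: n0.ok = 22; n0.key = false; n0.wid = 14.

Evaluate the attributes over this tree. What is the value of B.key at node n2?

1. n0.ok = 22  [given at root]
2. n0.key = false  [given at root]
3. n0.wid = 14  [given at root]
4. n1.lim = 24  [S.wid + 10]
5. n2.sig = "mm"  ["mm"]
6. n3.acc = "nk"  [terminal]
7. n4.sig = "mmnk"  [B₀.sig ++ a.acc]
8. n5.hot = -8  [terminal]
9. n6.ok = "qw"  [terminal]
10. n7.sig = 28  [terminal]
11. n4.key = "mmnkq"  [B.sig ++ "q"]
12. n8.ok = "kz"  [terminal]
13. n2.key = "nkmmnkq"  [a.acc ++ B₁.key]
14. n9.ok = 24  [A.lim]
15. n9.key = false  [A.lim > 24]
16. n9.wid = 7  [A.lim * -1 + 31]
17. n10.off = "mx"  [terminal]
18. n11.off = "zx"  [terminal]
19. n12.ok = 9  [S₀.ok * 3 - 63]
20. n12.key = false  [S₀.key == true]
21. n12.wid = 7  [S₀.wid * 3 - 14]
22. n13.hot = 28  [terminal]
23. n14.sig = 2  [terminal]
24. n12.depth = false  [S.key == true]
25. n9.depth = false  [S₀.wid > 7]
26. n15.sig = "xw"  ["xw"]
27. n16.fin = 9  [len(B.sig) + 7]
28. n17.sig = 9  [terminal]
29. n18.off = "nv"  [terminal]
30. n16.hot = 8  [C.fin + g.sig - 10]
31. n19.lim = 0  [len(B.sig) - 2]
32. n20.hot = 8  [terminal]
33. n21.ok = "mu"  [terminal]
34. n19.fin = 24  [A.lim + 24]
35. n19.pre = "py"  ["py"]
36. n19.live = "xv"  ["xv"]
37. n22.ok = 3  [C.hot * 2 - 13]
38. n22.key = false  [C.hot == A.fin]
39. n22.wid = -3  [len(A.live) - 5]
40. n23.wid = 10  [terminal]
41. n22.depth = false  [S.wid > -3]
42. n15.key = "pyxv"  [A.pre ++ A.live]
43. n1.fin = 6  [A.lim - 18]
44. n1.pre = "pyxvw"  [B₁.key ++ "w"]
45. n1.live = "nkmmnkqpyxv"  [B₀.key ++ B₁.key]
46. n0.depth = true  [true]

"nkmmnkq"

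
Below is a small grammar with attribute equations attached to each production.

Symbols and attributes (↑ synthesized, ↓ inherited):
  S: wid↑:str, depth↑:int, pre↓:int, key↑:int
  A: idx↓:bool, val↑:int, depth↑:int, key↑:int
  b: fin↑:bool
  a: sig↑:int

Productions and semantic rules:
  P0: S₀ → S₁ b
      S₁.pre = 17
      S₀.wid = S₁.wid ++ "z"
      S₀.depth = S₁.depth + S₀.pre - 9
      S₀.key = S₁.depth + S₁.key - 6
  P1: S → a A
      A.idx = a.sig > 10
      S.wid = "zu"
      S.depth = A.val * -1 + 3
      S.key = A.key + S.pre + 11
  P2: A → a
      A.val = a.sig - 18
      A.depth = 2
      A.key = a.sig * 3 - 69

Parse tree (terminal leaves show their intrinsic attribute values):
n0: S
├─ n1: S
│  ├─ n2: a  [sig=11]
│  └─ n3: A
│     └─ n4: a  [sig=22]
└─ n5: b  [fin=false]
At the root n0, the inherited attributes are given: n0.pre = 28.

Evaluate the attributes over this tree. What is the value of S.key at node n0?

18

1. n0.pre = 28  [given at root]
2. n1.pre = 17  [17]
3. n2.sig = 11  [terminal]
4. n3.idx = true  [a.sig > 10]
5. n4.sig = 22  [terminal]
6. n3.val = 4  [a.sig - 18]
7. n3.depth = 2  [2]
8. n3.key = -3  [a.sig * 3 - 69]
9. n1.wid = "zu"  ["zu"]
10. n1.depth = -1  [A.val * -1 + 3]
11. n1.key = 25  [A.key + S.pre + 11]
12. n5.fin = false  [terminal]
13. n0.wid = "zuz"  [S₁.wid ++ "z"]
14. n0.depth = 18  [S₁.depth + S₀.pre - 9]
15. n0.key = 18  [S₁.depth + S₁.key - 6]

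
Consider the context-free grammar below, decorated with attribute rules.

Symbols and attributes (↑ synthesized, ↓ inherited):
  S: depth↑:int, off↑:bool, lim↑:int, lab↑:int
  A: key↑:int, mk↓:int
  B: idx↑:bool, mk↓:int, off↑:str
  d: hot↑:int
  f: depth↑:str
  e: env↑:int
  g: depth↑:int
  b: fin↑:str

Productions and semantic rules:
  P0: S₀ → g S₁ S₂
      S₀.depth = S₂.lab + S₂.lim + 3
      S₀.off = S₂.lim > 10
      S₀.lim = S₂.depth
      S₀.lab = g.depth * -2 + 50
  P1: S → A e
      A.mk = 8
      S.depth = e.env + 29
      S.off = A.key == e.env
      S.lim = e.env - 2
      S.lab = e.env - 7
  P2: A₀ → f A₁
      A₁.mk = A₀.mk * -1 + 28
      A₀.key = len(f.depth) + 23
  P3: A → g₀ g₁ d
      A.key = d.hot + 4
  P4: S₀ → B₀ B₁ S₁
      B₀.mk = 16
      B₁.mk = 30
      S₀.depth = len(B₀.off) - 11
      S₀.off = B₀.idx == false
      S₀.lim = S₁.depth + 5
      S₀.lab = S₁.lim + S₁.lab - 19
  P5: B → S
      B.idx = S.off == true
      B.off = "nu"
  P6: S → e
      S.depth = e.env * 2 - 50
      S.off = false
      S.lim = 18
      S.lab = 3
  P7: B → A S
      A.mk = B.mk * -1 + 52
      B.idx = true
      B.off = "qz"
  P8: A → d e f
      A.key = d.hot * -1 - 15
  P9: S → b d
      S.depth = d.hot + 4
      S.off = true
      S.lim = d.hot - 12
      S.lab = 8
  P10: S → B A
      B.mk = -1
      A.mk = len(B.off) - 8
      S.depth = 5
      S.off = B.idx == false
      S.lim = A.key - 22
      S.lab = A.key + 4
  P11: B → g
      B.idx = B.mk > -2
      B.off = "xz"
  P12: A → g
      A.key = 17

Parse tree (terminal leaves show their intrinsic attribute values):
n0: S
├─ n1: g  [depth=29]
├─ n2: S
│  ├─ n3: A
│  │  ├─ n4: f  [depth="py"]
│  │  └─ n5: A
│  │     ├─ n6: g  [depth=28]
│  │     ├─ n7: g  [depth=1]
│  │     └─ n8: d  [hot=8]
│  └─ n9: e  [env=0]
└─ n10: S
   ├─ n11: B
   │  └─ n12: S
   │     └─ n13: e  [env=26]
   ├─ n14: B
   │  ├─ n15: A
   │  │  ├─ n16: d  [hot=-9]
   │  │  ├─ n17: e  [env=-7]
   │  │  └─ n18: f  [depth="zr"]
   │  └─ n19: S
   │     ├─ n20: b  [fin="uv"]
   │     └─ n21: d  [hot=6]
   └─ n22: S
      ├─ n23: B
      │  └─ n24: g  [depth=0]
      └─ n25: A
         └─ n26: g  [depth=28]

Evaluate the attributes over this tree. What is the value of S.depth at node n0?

10

1. n1.depth = 29  [terminal]
2. n3.mk = 8  [8]
3. n4.depth = "py"  [terminal]
4. n5.mk = 20  [A₀.mk * -1 + 28]
5. n6.depth = 28  [terminal]
6. n7.depth = 1  [terminal]
7. n8.hot = 8  [terminal]
8. n5.key = 12  [d.hot + 4]
9. n3.key = 25  [len(f.depth) + 23]
10. n9.env = 0  [terminal]
11. n2.depth = 29  [e.env + 29]
12. n2.off = false  [A.key == e.env]
13. n2.lim = -2  [e.env - 2]
14. n2.lab = -7  [e.env - 7]
15. n11.mk = 16  [16]
16. n13.env = 26  [terminal]
17. n12.depth = 2  [e.env * 2 - 50]
18. n12.off = false  [false]
19. n12.lim = 18  [18]
20. n12.lab = 3  [3]
21. n11.idx = false  [S.off == true]
22. n11.off = "nu"  ["nu"]
23. n14.mk = 30  [30]
24. n15.mk = 22  [B.mk * -1 + 52]
25. n16.hot = -9  [terminal]
26. n17.env = -7  [terminal]
27. n18.depth = "zr"  [terminal]
28. n15.key = -6  [d.hot * -1 - 15]
29. n20.fin = "uv"  [terminal]
30. n21.hot = 6  [terminal]
31. n19.depth = 10  [d.hot + 4]
32. n19.off = true  [true]
33. n19.lim = -6  [d.hot - 12]
34. n19.lab = 8  [8]
35. n14.idx = true  [true]
36. n14.off = "qz"  ["qz"]
37. n23.mk = -1  [-1]
38. n24.depth = 0  [terminal]
39. n23.idx = true  [B.mk > -2]
40. n23.off = "xz"  ["xz"]
41. n25.mk = -6  [len(B.off) - 8]
42. n26.depth = 28  [terminal]
43. n25.key = 17  [17]
44. n22.depth = 5  [5]
45. n22.off = false  [B.idx == false]
46. n22.lim = -5  [A.key - 22]
47. n22.lab = 21  [A.key + 4]
48. n10.depth = -9  [len(B₀.off) - 11]
49. n10.off = true  [B₀.idx == false]
50. n10.lim = 10  [S₁.depth + 5]
51. n10.lab = -3  [S₁.lim + S₁.lab - 19]
52. n0.depth = 10  [S₂.lab + S₂.lim + 3]
53. n0.off = false  [S₂.lim > 10]
54. n0.lim = -9  [S₂.depth]
55. n0.lab = -8  [g.depth * -2 + 50]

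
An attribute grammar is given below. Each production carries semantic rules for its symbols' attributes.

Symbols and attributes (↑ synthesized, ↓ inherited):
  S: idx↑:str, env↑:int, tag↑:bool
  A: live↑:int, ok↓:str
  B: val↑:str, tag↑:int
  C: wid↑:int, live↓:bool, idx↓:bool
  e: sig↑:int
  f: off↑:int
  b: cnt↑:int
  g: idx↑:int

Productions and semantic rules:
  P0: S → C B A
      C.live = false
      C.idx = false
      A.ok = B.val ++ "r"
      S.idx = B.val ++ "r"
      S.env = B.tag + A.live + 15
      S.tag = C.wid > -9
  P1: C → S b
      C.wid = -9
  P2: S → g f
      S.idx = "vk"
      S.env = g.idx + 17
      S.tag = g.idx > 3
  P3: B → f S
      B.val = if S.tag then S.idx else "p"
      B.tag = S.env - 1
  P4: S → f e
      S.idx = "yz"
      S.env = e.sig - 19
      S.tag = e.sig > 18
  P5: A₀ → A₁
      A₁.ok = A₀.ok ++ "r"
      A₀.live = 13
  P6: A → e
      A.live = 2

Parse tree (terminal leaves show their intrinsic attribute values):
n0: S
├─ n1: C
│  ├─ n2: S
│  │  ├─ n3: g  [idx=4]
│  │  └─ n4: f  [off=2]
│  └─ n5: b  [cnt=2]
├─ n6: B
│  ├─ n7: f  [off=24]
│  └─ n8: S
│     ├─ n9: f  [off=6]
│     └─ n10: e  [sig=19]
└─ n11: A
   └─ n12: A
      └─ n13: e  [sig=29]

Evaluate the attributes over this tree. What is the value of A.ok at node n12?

"yzrr"

1. n1.live = false  [false]
2. n1.idx = false  [false]
3. n3.idx = 4  [terminal]
4. n4.off = 2  [terminal]
5. n2.idx = "vk"  ["vk"]
6. n2.env = 21  [g.idx + 17]
7. n2.tag = true  [g.idx > 3]
8. n5.cnt = 2  [terminal]
9. n1.wid = -9  [-9]
10. n7.off = 24  [terminal]
11. n9.off = 6  [terminal]
12. n10.sig = 19  [terminal]
13. n8.idx = "yz"  ["yz"]
14. n8.env = 0  [e.sig - 19]
15. n8.tag = true  [e.sig > 18]
16. n6.val = "yz"  [if S.tag then S.idx else "p"]
17. n6.tag = -1  [S.env - 1]
18. n11.ok = "yzr"  [B.val ++ "r"]
19. n12.ok = "yzrr"  [A₀.ok ++ "r"]
20. n13.sig = 29  [terminal]
21. n12.live = 2  [2]
22. n11.live = 13  [13]
23. n0.idx = "yzr"  [B.val ++ "r"]
24. n0.env = 27  [B.tag + A.live + 15]
25. n0.tag = false  [C.wid > -9]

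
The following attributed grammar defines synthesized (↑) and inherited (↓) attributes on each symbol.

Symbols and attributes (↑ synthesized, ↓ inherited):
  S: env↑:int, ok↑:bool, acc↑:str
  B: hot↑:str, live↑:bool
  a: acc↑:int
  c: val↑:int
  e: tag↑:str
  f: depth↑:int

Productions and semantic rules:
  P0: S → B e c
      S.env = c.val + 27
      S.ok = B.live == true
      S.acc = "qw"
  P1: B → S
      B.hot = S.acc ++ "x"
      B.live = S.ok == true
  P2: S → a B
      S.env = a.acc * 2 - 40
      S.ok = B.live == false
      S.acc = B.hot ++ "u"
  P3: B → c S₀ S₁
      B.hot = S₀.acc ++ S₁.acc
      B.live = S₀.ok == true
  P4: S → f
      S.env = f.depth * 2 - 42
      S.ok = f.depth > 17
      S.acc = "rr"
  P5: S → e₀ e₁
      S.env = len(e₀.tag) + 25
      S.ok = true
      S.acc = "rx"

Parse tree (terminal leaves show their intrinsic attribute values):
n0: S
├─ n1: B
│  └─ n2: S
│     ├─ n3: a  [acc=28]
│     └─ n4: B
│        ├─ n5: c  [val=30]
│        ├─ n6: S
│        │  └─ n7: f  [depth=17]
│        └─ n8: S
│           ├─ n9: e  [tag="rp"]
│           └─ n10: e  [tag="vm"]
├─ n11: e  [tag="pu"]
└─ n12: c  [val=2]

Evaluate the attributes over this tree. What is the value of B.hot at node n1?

1. n3.acc = 28  [terminal]
2. n5.val = 30  [terminal]
3. n7.depth = 17  [terminal]
4. n6.env = -8  [f.depth * 2 - 42]
5. n6.ok = false  [f.depth > 17]
6. n6.acc = "rr"  ["rr"]
7. n9.tag = "rp"  [terminal]
8. n10.tag = "vm"  [terminal]
9. n8.env = 27  [len(e₀.tag) + 25]
10. n8.ok = true  [true]
11. n8.acc = "rx"  ["rx"]
12. n4.hot = "rrrx"  [S₀.acc ++ S₁.acc]
13. n4.live = false  [S₀.ok == true]
14. n2.env = 16  [a.acc * 2 - 40]
15. n2.ok = true  [B.live == false]
16. n2.acc = "rrrxu"  [B.hot ++ "u"]
17. n1.hot = "rrrxux"  [S.acc ++ "x"]
18. n1.live = true  [S.ok == true]
19. n11.tag = "pu"  [terminal]
20. n12.val = 2  [terminal]
21. n0.env = 29  [c.val + 27]
22. n0.ok = true  [B.live == true]
23. n0.acc = "qw"  ["qw"]

"rrrxux"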